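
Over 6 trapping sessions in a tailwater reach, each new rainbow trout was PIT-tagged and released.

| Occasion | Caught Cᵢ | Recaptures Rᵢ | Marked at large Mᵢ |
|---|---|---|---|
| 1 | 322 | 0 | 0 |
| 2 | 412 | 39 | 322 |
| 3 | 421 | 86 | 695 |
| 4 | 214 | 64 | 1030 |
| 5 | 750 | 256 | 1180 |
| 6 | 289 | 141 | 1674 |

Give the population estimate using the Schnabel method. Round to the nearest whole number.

N ≈ 3438

Σ MᵢCᵢ = 0·322 + 322·412 + 695·421 + 1030·214 + 1180·750 + 1674·289 = 0 + 132664 + 292595 + 220420 + 885000 + 483786 = 2014465
Σ Rᵢ = 0 + 39 + 86 + 64 + 256 + 141 = 586
N̂ = 2014465 / 586 ≈ 3437.7 → 3438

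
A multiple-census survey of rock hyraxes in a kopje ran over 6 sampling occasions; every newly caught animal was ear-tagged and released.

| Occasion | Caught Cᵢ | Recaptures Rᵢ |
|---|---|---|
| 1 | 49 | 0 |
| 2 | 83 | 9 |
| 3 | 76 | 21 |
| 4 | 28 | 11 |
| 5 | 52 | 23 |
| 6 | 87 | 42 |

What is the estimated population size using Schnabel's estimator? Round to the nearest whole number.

Marked at large before each occasion: Mᵢ = Σⱼ<ᵢ (Cⱼ − Rⱼ) → M1=0, M2=49, M3=123, M4=178, M5=195, M6=224
Σ MᵢCᵢ = 0·49 + 49·83 + 123·76 + 178·28 + 195·52 + 224·87 = 0 + 4067 + 9348 + 4984 + 10140 + 19488 = 48027
Σ Rᵢ = 0 + 9 + 21 + 11 + 23 + 42 = 106
N̂ = 48027 / 106 ≈ 453.1 → 453

N ≈ 453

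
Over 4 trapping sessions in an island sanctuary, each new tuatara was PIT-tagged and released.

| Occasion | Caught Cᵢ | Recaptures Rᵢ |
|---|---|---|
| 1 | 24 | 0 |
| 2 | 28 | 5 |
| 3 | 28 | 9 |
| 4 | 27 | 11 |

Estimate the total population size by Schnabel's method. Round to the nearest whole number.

N ≈ 151

Marked at large before each occasion: Mᵢ = Σⱼ<ᵢ (Cⱼ − Rⱼ) → M1=0, M2=24, M3=47, M4=66
Σ MᵢCᵢ = 0·24 + 24·28 + 47·28 + 66·27 = 0 + 672 + 1316 + 1782 = 3770
Σ Rᵢ = 0 + 5 + 9 + 11 = 25
N̂ = 3770 / 25 ≈ 150.8 → 151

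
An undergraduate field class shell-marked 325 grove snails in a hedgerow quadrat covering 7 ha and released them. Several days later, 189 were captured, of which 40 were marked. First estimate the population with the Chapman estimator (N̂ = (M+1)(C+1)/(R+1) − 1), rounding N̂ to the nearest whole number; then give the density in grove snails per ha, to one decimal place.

density ≈ 215.7 grove snails per ha

N̂ = 326·190/41 − 1 = 61940/41 − 1 ≈ 1509.7 → 1510
Density = N̂ / area = 1510 / 7 ≈ 215.71 → 215.7 per ha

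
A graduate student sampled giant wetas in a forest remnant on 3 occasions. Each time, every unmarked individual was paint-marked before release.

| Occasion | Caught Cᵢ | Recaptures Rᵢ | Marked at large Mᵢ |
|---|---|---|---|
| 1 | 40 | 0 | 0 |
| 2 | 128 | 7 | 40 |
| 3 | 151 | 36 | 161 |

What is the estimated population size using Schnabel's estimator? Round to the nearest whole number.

N ≈ 684

Σ MᵢCᵢ = 0·40 + 40·128 + 161·151 = 0 + 5120 + 24311 = 29431
Σ Rᵢ = 0 + 7 + 36 = 43
N̂ = 29431 / 43 ≈ 684.4 → 684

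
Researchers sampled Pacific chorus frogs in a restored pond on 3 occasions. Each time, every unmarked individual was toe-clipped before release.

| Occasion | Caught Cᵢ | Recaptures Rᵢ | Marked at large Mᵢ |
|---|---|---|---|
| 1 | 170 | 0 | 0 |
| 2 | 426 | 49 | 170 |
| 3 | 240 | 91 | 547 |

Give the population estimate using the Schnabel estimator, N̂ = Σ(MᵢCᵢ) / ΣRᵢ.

Σ MᵢCᵢ = 0·170 + 170·426 + 547·240 = 0 + 72420 + 131280 = 203700
Σ Rᵢ = 0 + 49 + 91 = 140
N̂ = 203700 / 140 = 1455

N = 1455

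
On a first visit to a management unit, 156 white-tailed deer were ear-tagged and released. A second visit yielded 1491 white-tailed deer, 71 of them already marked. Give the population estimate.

N = 3276

If marked individuals mix randomly, R/C ≈ M/N, giving N ≈ M·C/R.
N = (156 × 1491) / 71 = 232596 / 71 = 3276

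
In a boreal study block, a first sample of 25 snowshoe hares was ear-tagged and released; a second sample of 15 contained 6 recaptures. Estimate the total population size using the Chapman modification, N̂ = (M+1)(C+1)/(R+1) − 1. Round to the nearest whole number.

N̂ = (25+1)(15+1)/(6+1) − 1 = 26·16/7 − 1
= 416/7 − 1 ≈ 59.4 − 1 ≈ 58.4 → 58

N ≈ 58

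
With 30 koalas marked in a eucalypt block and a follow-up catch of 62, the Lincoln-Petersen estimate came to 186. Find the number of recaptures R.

From N = M·C/R: R = M·C / N = 30·62 / 186 = 1860 / 186 = 10.

R = 10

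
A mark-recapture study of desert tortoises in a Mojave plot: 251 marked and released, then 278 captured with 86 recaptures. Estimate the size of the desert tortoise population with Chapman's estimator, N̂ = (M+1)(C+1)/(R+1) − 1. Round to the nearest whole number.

N̂ = (251+1)(278+1)/(86+1) − 1 = 252·279/87 − 1
= 70308/87 − 1 ≈ 808.1 − 1 ≈ 807.1 → 807

N ≈ 807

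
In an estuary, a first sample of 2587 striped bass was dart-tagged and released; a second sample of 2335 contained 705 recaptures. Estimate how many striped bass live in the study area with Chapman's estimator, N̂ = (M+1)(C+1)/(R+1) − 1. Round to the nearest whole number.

N̂ = (2587+1)(2335+1)/(705+1) − 1 = 2588·2336/706 − 1
= 6045568/706 − 1 ≈ 8563.1 − 1 ≈ 8562.1 → 8562

N ≈ 8562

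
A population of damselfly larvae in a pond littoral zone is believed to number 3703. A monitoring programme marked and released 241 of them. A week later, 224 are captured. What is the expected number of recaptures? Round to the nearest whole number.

Expected recaptures E[R] = M·C / N.
E[R] = 241 × 224 / 3703 = 53984 / 3703 ≈ 14.6 → 15

expected recaptures ≈ 15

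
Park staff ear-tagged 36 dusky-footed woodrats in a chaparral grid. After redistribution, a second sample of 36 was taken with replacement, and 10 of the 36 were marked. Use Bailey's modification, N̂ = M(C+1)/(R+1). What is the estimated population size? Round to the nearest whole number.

N̂ = 36·(36+1)/(10+1) = 36·37/11 = 1332/11 ≈ 121.1 → 121

N ≈ 121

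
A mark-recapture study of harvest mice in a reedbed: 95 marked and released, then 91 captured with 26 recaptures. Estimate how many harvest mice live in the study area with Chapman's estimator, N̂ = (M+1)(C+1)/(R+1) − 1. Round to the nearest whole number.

N ≈ 326

N̂ = (95+1)(91+1)/(26+1) − 1 = 96·92/27 − 1
= 8832/27 − 1 ≈ 327.1 − 1 ≈ 326.1 → 326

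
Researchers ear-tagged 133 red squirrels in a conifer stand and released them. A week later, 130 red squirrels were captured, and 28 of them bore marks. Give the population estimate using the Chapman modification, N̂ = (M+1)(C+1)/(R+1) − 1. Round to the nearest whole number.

N̂ = (133+1)(130+1)/(28+1) − 1 = 134·131/29 − 1
= 17554/29 − 1 ≈ 605.3 − 1 ≈ 604.3 → 604

N ≈ 604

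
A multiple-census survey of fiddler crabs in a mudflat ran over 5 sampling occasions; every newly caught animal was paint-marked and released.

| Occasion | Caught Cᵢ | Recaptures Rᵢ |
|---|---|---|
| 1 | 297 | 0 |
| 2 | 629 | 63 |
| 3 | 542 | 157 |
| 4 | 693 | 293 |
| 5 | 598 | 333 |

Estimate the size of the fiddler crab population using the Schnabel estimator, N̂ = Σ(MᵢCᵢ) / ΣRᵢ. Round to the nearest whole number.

N ≈ 2961

Marked at large before each occasion: Mᵢ = Σⱼ<ᵢ (Cⱼ − Rⱼ) → M1=0, M2=297, M3=863, M4=1248, M5=1648
Σ MᵢCᵢ = 0·297 + 297·629 + 863·542 + 1248·693 + 1648·598 = 0 + 186813 + 467746 + 864864 + 985504 = 2504927
Σ Rᵢ = 0 + 63 + 157 + 293 + 333 = 846
N̂ = 2504927 / 846 ≈ 2960.9 → 2961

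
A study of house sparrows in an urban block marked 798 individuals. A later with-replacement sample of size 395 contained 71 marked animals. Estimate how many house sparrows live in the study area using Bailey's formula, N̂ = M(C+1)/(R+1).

N = 4389

N̂ = 798·(395+1)/(71+1) = 798·396/72 = 316008/72 = 4389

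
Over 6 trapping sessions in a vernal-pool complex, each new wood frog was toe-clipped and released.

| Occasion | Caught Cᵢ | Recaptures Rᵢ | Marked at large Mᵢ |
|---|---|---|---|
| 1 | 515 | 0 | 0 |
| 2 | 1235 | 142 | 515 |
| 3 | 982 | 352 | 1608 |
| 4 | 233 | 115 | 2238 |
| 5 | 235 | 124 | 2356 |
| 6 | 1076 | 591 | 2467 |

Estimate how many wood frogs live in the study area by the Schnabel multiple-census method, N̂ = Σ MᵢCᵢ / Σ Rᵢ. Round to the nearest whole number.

Σ MᵢCᵢ = 0·515 + 515·1235 + 1608·982 + 2238·233 + 2356·235 + 2467·1076 = 0 + 636025 + 1579056 + 521454 + 553660 + 2654492 = 5944687
Σ Rᵢ = 0 + 142 + 352 + 115 + 124 + 591 = 1324
N̂ = 5944687 / 1324 ≈ 4489.9 → 4490

N ≈ 4490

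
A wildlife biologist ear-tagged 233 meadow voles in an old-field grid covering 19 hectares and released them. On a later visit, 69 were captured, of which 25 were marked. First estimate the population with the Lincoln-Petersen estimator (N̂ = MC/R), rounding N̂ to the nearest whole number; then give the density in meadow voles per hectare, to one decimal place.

density ≈ 33.8 meadow voles per hectare

N̂ = 233·69/25 = 16077/25 ≈ 643.1 → 643
Density = N̂ / area = 643 / 19 ≈ 33.84 → 33.8 per hectare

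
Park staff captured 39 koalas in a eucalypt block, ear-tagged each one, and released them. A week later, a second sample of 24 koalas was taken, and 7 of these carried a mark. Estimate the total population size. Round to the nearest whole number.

N = (39 × 24) / 7 = 936 / 7 ≈ 133.7 → 134

N ≈ 134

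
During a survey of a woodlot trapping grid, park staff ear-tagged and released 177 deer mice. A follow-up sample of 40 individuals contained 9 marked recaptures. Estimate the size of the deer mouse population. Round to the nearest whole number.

N ≈ 787

Lincoln-Petersen assumes M/N = R/C, so N = M·C / R.
N = (177 × 40) / 9 = 7080 / 9 ≈ 786.7 → 787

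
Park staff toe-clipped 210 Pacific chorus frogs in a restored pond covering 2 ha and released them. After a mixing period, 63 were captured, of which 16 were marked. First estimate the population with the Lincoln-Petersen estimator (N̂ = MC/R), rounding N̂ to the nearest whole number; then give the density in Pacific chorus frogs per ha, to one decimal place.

density ≈ 413.5 Pacific chorus frogs per ha

N̂ = 210·63/16 = 13230/16 ≈ 826.9 → 827
Density = N̂ / area = 827 / 2 ≈ 413.50 → 413.5 per ha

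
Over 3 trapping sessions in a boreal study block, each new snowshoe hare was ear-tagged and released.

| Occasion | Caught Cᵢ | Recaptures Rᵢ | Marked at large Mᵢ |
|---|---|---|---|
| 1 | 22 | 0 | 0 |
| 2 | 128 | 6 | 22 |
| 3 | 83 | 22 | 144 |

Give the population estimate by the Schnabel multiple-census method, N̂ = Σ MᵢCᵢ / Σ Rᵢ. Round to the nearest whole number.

N ≈ 527

Σ MᵢCᵢ = 0·22 + 22·128 + 144·83 = 0 + 2816 + 11952 = 14768
Σ Rᵢ = 0 + 6 + 22 = 28
N̂ = 14768 / 28 ≈ 527.4 → 527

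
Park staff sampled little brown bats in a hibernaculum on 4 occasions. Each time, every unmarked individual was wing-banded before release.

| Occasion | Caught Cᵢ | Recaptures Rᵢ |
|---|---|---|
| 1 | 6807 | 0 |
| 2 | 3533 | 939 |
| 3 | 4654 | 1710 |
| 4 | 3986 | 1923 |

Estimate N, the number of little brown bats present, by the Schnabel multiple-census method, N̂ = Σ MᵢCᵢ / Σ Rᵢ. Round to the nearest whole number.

N ≈ 25,592

Marked at large before each occasion: Mᵢ = Σⱼ<ᵢ (Cⱼ − Rⱼ) → M1=0, M2=6807, M3=9401, M4=12345
Σ MᵢCᵢ = 0·6807 + 6807·3533 + 9401·4654 + 12345·3986 = 0 + 24049131 + 43752254 + 49207170 = 117008555
Σ Rᵢ = 0 + 939 + 1710 + 1923 = 4572
N̂ = 117008555 / 4572 ≈ 25592.4 → 25592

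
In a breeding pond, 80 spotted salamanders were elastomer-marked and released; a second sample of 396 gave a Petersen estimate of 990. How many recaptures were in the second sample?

R = 32

From N = M·C/R: R = M·C / N = 80·396 / 990 = 31680 / 990 = 32.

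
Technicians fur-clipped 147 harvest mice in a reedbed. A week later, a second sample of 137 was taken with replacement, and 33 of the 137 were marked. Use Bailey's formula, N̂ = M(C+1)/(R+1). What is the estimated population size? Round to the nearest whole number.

N ≈ 597

N̂ = 147·(137+1)/(33+1) = 147·138/34 = 20286/34 ≈ 596.6 → 597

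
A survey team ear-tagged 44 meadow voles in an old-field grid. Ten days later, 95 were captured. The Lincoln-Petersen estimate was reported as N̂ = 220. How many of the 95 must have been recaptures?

R = 19

From N = M·C/R: R = M·C / N = 44·95 / 220 = 4180 / 220 = 19.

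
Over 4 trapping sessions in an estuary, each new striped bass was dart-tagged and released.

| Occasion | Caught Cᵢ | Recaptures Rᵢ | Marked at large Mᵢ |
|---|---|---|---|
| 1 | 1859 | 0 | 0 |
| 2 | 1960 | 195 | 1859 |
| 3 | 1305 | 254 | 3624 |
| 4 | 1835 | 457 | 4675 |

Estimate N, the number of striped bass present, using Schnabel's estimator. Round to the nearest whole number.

N ≈ 18,710

Σ MᵢCᵢ = 0·1859 + 1859·1960 + 3624·1305 + 4675·1835 = 0 + 3643640 + 4729320 + 8578625 = 16951585
Σ Rᵢ = 0 + 195 + 254 + 457 = 906
N̂ = 16951585 / 906 ≈ 18710.4 → 18710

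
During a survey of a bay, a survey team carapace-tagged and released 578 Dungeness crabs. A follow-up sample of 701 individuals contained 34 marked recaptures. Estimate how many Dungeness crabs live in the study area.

N = 11,917

The marked fraction in the recapture sample should equal the marked fraction in the population: 34/701 = 578/N.
N = (578 × 701) / 34 = 405178 / 34 = 11917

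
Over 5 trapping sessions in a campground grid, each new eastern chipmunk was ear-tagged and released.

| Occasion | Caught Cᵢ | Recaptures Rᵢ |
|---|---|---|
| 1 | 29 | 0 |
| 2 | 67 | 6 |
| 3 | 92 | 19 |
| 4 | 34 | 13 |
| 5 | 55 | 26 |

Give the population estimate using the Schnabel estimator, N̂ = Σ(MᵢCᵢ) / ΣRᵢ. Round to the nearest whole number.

Marked at large before each occasion: Mᵢ = Σⱼ<ᵢ (Cⱼ − Rⱼ) → M1=0, M2=29, M3=90, M4=163, M5=184
Σ MᵢCᵢ = 0·29 + 29·67 + 90·92 + 163·34 + 184·55 = 0 + 1943 + 8280 + 5542 + 10120 = 25885
Σ Rᵢ = 0 + 6 + 19 + 13 + 26 = 64
N̂ = 25885 / 64 ≈ 404.45 → 404

N ≈ 404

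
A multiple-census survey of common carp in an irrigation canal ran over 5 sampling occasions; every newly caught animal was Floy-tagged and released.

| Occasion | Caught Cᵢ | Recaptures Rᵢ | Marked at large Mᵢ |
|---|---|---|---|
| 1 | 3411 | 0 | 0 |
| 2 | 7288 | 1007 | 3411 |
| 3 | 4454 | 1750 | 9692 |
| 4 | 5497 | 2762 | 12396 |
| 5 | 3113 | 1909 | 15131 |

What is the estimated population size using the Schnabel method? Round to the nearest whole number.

N ≈ 24,673

Σ MᵢCᵢ = 0·3411 + 3411·7288 + 9692·4454 + 12396·5497 + 15131·3113 = 0 + 24859368 + 43168168 + 68140812 + 47102803 = 183271151
Σ Rᵢ = 0 + 1007 + 1750 + 2762 + 1909 = 7428
N̂ = 183271151 / 7428 ≈ 24673.0 → 24673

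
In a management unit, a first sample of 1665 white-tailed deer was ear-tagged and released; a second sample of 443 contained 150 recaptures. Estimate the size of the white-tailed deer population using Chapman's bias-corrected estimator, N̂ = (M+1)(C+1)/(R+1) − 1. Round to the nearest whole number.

N ≈ 4898

N̂ = (1665+1)(443+1)/(150+1) − 1 = 1666·444/151 − 1
= 739704/151 − 1 ≈ 4898.7 − 1 ≈ 4897.7 → 4898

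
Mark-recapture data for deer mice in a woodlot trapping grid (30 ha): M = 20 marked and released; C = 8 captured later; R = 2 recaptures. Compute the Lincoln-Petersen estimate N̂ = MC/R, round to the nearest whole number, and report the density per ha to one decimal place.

N̂ = 20·8/2 = 160/2 = 80
Density = N̂ / area = 80 / 30 ≈ 2.67 → 2.7 per ha

density ≈ 2.7 deer mice per ha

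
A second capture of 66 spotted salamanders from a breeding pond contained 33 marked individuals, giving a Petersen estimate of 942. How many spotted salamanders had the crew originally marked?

From N = M·C/R: M = N·R / C = 942·33 / 66 = 31086 / 66 = 471.

M = 471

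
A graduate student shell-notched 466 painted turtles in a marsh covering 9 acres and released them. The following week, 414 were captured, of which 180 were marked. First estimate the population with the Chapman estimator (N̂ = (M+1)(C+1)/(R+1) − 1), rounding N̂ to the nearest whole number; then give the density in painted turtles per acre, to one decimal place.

density ≈ 118.9 painted turtles per acre

N̂ = 467·415/181 − 1 = 193805/181 − 1 ≈ 1069.7 → 1070
Density = N̂ / area = 1070 / 9 ≈ 118.89 → 118.9 per acre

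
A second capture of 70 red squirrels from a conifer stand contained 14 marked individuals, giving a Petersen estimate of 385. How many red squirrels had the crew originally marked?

M = 77

From N = M·C/R: M = N·R / C = 385·14 / 70 = 5390 / 70 = 77.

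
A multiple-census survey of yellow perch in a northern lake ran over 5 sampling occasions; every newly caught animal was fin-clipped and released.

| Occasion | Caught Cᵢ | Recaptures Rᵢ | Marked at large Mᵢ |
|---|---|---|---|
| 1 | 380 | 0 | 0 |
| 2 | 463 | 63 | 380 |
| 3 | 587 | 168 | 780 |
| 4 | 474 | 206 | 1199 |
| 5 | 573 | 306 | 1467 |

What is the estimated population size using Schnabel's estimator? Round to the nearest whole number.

N ≈ 2749

Σ MᵢCᵢ = 0·380 + 380·463 + 780·587 + 1199·474 + 1467·573 = 0 + 175940 + 457860 + 568326 + 840591 = 2042717
Σ Rᵢ = 0 + 63 + 168 + 206 + 306 = 743
N̂ = 2042717 / 743 ≈ 2749.3 → 2749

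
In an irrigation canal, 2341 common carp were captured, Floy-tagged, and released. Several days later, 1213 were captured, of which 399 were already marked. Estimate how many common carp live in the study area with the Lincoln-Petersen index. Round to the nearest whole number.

N = (2341 × 1213) / 399 = 2839633 / 399 ≈ 7116.9 → 7117

N ≈ 7117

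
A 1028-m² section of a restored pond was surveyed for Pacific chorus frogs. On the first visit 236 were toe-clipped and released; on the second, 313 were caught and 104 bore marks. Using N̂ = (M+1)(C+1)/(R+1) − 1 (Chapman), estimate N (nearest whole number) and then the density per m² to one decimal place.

density ≈ 0.7 Pacific chorus frogs per m²

N̂ = 237·314/105 − 1 = 74418/105 − 1 ≈ 707.7 → 708
Density = N̂ / area = 708 / 1028 ≈ 0.69 → 0.7 per m²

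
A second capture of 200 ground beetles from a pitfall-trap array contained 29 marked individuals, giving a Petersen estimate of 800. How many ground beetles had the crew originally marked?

M = 116

From N = M·C/R: M = N·R / C = 800·29 / 200 = 23200 / 200 = 116.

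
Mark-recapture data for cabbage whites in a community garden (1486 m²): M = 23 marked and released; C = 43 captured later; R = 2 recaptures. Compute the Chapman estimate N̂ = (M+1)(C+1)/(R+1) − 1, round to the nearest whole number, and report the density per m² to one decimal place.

density ≈ 0.2 cabbage whites per m²

N̂ = 24·44/3 − 1 = 1056/3 − 1 = 351
Density = N̂ / area = 351 / 1486 ≈ 0.24 → 0.2 per m²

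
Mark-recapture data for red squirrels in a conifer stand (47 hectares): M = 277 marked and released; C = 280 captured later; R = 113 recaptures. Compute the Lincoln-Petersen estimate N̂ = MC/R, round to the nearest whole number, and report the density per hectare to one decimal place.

density ≈ 14.6 red squirrels per hectare

N̂ = 277·280/113 = 77560/113 ≈ 686.4 → 686
Density = N̂ / area = 686 / 47 ≈ 14.60 → 14.6 per hectare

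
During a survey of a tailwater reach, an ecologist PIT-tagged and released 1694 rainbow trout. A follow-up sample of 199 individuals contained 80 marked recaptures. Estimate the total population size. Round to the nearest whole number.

N ≈ 4214

N = (1694 × 199) / 80 = 337106 / 80 ≈ 4213.8 → 4214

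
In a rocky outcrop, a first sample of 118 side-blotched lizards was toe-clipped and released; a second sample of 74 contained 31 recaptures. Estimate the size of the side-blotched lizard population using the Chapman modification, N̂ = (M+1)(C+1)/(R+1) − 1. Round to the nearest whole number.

N̂ = (118+1)(74+1)/(31+1) − 1 = 119·75/32 − 1
= 8925/32 − 1 ≈ 278.9 − 1 ≈ 277.9 → 278

N ≈ 278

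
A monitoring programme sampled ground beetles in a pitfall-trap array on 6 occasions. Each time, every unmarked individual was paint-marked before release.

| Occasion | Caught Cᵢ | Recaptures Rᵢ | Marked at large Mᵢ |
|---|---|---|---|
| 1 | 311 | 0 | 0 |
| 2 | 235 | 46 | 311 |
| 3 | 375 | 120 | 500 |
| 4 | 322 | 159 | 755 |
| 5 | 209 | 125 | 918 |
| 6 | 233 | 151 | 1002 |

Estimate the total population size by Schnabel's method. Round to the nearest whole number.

N ≈ 1546

Σ MᵢCᵢ = 0·311 + 311·235 + 500·375 + 755·322 + 918·209 + 1002·233 = 0 + 73085 + 187500 + 243110 + 191862 + 233466 = 929023
Σ Rᵢ = 0 + 46 + 120 + 159 + 125 + 151 = 601
N̂ = 929023 / 601 ≈ 1545.8 → 1546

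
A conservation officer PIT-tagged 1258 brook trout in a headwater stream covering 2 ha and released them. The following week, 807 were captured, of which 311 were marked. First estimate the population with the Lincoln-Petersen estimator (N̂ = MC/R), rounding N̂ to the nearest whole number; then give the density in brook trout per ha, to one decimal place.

density ≈ 1632.0 brook trout per ha

N̂ = 1258·807/311 = 1015206/311 ≈ 3264.3 → 3264
Density = N̂ / area = 3264 / 2 = 1632.0 per ha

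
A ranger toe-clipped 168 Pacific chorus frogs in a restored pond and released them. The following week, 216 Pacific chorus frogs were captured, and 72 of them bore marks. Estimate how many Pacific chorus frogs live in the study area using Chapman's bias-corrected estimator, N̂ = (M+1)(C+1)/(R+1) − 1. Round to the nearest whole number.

N̂ = (168+1)(216+1)/(72+1) − 1 = 169·217/73 − 1
= 36673/73 − 1 ≈ 502.4 − 1 ≈ 501.4 → 501

N ≈ 501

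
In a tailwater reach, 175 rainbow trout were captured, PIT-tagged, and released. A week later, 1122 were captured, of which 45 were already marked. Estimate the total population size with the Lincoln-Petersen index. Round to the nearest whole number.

N = (175 × 1122) / 45 = 196350 / 45 ≈ 4363.3 → 4363

N ≈ 4363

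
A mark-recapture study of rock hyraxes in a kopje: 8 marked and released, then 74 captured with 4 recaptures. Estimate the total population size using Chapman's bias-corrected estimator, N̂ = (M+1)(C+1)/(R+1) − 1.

N = 134

N̂ = (8+1)(74+1)/(4+1) − 1 = 9·75/5 − 1
= 675/5 − 1 = 135 − 1 = 134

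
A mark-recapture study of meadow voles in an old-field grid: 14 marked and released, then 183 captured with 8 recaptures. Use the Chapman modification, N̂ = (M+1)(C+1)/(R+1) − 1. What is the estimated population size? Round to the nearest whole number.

N̂ = (14+1)(183+1)/(8+1) − 1 = 15·184/9 − 1
= 2760/9 − 1 ≈ 306.7 − 1 ≈ 305.7 → 306

N ≈ 306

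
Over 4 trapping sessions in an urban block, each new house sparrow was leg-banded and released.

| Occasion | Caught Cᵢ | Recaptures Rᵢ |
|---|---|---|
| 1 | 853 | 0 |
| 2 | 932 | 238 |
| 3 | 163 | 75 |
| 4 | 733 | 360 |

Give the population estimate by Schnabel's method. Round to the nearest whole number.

N ≈ 3337

Marked at large before each occasion: Mᵢ = Σⱼ<ᵢ (Cⱼ − Rⱼ) → M1=0, M2=853, M3=1547, M4=1635
Σ MᵢCᵢ = 0·853 + 853·932 + 1547·163 + 1635·733 = 0 + 794996 + 252161 + 1198455 = 2245612
Σ Rᵢ = 0 + 238 + 75 + 360 = 673
N̂ = 2245612 / 673 ≈ 3336.7 → 3337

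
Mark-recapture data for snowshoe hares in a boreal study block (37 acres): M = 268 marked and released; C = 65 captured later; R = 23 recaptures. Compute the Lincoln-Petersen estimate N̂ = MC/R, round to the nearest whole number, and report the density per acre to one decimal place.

N̂ = 268·65/23 = 17420/23 ≈ 757.4 → 757
Density = N̂ / area = 757 / 37 ≈ 20.46 → 20.5 per acre

density ≈ 20.5 snowshoe hares per acre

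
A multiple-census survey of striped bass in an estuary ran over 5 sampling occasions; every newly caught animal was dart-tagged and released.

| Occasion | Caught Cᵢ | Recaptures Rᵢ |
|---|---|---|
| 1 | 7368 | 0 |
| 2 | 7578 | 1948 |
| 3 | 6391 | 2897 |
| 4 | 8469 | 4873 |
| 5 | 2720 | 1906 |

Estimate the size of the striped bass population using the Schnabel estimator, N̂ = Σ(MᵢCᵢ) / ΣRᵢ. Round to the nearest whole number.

Marked at large before each occasion: Mᵢ = Σⱼ<ᵢ (Cⱼ − Rⱼ) → M1=0, M2=7368, M3=12998, M4=16492, M5=20088
Σ MᵢCᵢ = 0·7368 + 7368·7578 + 12998·6391 + 16492·8469 + 20088·2720 = 0 + 55834704 + 83070218 + 139670748 + 54639360 = 333215030
Σ Rᵢ = 0 + 1948 + 2897 + 4873 + 1906 = 11624
N̂ = 333215030 / 11624 ≈ 28666.1 → 28666

N ≈ 28,666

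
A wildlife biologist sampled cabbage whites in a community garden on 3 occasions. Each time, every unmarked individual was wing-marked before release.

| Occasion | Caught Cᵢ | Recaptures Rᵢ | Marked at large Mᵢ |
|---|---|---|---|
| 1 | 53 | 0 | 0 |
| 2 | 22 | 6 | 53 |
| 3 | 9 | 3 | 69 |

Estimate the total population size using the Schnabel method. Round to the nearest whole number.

N ≈ 199

Σ MᵢCᵢ = 0·53 + 53·22 + 69·9 = 0 + 1166 + 621 = 1787
Σ Rᵢ = 0 + 6 + 3 = 9
N̂ = 1787 / 9 ≈ 198.6 → 199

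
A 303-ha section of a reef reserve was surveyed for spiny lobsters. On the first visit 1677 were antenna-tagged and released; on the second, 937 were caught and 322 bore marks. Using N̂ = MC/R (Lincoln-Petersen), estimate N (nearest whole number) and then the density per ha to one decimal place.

density ≈ 16.1 spiny lobsters per ha

N̂ = 1677·937/322 = 1571349/322 ≈ 4880.0 → 4880
Density = N̂ / area = 4880 / 303 ≈ 16.11 → 16.1 per ha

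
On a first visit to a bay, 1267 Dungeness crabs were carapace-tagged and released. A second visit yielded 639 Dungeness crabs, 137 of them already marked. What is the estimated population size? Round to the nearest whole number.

N ≈ 5910

N = (1267 × 639) / 137 = 809613 / 137 ≈ 5909.6 → 5910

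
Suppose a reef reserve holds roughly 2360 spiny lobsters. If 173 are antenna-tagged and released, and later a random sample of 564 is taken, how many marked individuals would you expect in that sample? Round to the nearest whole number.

expected recaptures ≈ 41

The marked fraction of the population is 173/2360, so in a sample of 564 expect C·(M/N) marked.
E[R] = 173 × 564 / 2360 = 97572 / 2360 ≈ 41.3 → 41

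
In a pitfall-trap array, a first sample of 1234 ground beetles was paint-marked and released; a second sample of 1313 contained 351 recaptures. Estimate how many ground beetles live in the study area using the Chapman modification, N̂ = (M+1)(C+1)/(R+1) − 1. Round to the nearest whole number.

N̂ = (1234+1)(1313+1)/(351+1) − 1 = 1235·1314/352 − 1
= 1622790/352 − 1 ≈ 4610.2 − 1 ≈ 4609.2 → 4609

N ≈ 4609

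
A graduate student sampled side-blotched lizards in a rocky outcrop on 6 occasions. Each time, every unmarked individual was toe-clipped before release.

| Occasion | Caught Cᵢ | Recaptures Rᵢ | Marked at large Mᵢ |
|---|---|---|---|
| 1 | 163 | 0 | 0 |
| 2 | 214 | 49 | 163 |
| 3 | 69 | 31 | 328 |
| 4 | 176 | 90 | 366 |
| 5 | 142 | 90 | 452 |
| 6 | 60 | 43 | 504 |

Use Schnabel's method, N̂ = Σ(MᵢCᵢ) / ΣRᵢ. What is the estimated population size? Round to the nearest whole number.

Σ MᵢCᵢ = 0·163 + 163·214 + 328·69 + 366·176 + 452·142 + 504·60 = 0 + 34882 + 22632 + 64416 + 64184 + 30240 = 216354
Σ Rᵢ = 0 + 49 + 31 + 90 + 90 + 43 = 303
N̂ = 216354 / 303 ≈ 714.0 → 714

N ≈ 714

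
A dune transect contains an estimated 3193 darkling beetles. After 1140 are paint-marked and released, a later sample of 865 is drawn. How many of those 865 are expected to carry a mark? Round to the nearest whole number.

expected recaptures ≈ 309

Expected recaptures E[R] = M·C / N.
E[R] = 1140 × 865 / 3193 = 986100 / 3193 ≈ 308.8 → 309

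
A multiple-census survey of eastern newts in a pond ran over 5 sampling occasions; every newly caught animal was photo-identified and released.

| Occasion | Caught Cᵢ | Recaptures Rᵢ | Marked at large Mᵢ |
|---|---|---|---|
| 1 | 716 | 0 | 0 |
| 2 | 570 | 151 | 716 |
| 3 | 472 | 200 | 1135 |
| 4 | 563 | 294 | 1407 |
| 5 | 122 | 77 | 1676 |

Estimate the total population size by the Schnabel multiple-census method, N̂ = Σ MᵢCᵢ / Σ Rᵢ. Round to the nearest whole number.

N ≈ 2688

Σ MᵢCᵢ = 0·716 + 716·570 + 1135·472 + 1407·563 + 1676·122 = 0 + 408120 + 535720 + 792141 + 204472 = 1940453
Σ Rᵢ = 0 + 151 + 200 + 294 + 77 = 722
N̂ = 1940453 / 722 ≈ 2687.6 → 2688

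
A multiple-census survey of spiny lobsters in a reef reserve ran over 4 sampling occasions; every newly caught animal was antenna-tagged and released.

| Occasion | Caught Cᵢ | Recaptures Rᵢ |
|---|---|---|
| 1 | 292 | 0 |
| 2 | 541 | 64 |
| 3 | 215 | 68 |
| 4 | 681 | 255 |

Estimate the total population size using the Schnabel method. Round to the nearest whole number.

N ≈ 2447

Marked at large before each occasion: Mᵢ = Σⱼ<ᵢ (Cⱼ − Rⱼ) → M1=0, M2=292, M3=769, M4=916
Σ MᵢCᵢ = 0·292 + 292·541 + 769·215 + 916·681 = 0 + 157972 + 165335 + 623796 = 947103
Σ Rᵢ = 0 + 64 + 68 + 255 = 387
N̂ = 947103 / 387 ≈ 2447.3 → 2447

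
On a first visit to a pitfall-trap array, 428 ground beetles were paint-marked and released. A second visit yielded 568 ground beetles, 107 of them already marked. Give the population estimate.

N = (428 × 568) / 107 = 243104 / 107 = 2272

N = 2272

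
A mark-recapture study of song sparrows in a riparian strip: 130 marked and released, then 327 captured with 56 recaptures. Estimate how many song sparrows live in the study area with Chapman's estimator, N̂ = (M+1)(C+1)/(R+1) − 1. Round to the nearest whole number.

N̂ = (130+1)(327+1)/(56+1) − 1 = 131·328/57 − 1
= 42968/57 − 1 ≈ 753.8 − 1 ≈ 752.8 → 753

N ≈ 753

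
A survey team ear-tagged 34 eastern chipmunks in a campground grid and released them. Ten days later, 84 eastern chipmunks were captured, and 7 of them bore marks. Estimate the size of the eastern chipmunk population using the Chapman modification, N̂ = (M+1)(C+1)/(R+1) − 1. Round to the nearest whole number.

N ≈ 371

N̂ = (34+1)(84+1)/(7+1) − 1 = 35·85/8 − 1
= 2975/8 − 1 ≈ 371.9 − 1 ≈ 370.9 → 371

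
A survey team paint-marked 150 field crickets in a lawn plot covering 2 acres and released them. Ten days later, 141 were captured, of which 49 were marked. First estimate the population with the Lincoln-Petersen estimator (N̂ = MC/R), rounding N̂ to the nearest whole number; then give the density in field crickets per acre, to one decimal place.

density ≈ 216.0 field crickets per acre

N̂ = 150·141/49 = 21150/49 ≈ 431.6 → 432
Density = N̂ / area = 432 / 2 = 216.0 per acre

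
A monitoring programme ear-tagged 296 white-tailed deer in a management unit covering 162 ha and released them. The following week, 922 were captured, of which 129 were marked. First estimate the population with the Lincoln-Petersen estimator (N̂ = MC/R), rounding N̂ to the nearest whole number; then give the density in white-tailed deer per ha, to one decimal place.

density ≈ 13.1 white-tailed deer per ha

N̂ = 296·922/129 = 272912/129 ≈ 2115.6 → 2116
Density = N̂ / area = 2116 / 162 ≈ 13.06 → 13.1 per ha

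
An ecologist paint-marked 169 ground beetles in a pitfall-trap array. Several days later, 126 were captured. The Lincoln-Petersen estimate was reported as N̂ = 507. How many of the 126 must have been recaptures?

R = 42

From N = M·C/R: R = M·C / N = 169·126 / 507 = 21294 / 507 = 42.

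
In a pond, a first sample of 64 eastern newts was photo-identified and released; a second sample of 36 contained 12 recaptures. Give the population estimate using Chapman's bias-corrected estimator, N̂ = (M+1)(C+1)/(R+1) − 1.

N̂ = (64+1)(36+1)/(12+1) − 1 = 65·37/13 − 1
= 2405/13 − 1 = 185 − 1 = 184

N = 184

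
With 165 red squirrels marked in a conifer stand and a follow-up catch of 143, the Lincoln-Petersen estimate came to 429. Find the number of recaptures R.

R = 55

From N = M·C/R: R = M·C / N = 165·143 / 429 = 23595 / 429 = 55.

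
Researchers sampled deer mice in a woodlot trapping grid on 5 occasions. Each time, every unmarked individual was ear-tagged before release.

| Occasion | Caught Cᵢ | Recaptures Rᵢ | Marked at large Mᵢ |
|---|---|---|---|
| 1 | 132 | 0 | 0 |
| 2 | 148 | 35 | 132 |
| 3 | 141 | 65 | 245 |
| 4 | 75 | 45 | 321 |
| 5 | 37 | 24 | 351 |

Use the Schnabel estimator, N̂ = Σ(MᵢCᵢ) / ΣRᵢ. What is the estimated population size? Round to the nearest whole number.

N ≈ 539

Σ MᵢCᵢ = 0·132 + 132·148 + 245·141 + 321·75 + 351·37 = 0 + 19536 + 34545 + 24075 + 12987 = 91143
Σ Rᵢ = 0 + 35 + 65 + 45 + 24 = 169
N̂ = 91143 / 169 ≈ 539.3 → 539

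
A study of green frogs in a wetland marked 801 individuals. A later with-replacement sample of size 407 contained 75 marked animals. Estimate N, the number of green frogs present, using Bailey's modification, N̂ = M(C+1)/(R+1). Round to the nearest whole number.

N ≈ 4300

N̂ = 801·(407+1)/(75+1) = 801·408/76 = 326808/76 ≈ 4300.1 → 4300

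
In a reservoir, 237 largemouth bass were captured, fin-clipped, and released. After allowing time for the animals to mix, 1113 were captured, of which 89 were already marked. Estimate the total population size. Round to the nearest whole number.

N = (237 × 1113) / 89 = 263781 / 89 ≈ 2963.8 → 2964

N ≈ 2964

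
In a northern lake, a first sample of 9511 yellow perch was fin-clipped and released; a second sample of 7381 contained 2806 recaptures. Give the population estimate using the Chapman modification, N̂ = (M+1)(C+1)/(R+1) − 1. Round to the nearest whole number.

N̂ = (9511+1)(7381+1)/(2806+1) − 1 = 9512·7382/2807 − 1
= 70217584/2807 − 1 ≈ 25015.2 − 1 ≈ 25014.2 → 25014

N ≈ 25,014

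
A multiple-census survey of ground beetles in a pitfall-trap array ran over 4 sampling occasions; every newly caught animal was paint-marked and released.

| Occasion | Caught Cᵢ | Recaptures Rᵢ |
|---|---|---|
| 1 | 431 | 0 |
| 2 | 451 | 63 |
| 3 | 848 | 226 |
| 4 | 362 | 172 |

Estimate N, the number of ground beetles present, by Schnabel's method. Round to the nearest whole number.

Marked at large before each occasion: Mᵢ = Σⱼ<ᵢ (Cⱼ − Rⱼ) → M1=0, M2=431, M3=819, M4=1441
Σ MᵢCᵢ = 0·431 + 431·451 + 819·848 + 1441·362 = 0 + 194381 + 694512 + 521642 = 1410535
Σ Rᵢ = 0 + 63 + 226 + 172 = 461
N̂ = 1410535 / 461 ≈ 3059.7 → 3060

N ≈ 3060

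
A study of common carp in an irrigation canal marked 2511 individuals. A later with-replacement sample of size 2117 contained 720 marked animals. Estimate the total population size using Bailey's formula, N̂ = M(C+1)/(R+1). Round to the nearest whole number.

N ≈ 7376

N̂ = 2511·(2117+1)/(720+1) = 2511·2118/721 = 5318298/721 ≈ 7376.3 → 7376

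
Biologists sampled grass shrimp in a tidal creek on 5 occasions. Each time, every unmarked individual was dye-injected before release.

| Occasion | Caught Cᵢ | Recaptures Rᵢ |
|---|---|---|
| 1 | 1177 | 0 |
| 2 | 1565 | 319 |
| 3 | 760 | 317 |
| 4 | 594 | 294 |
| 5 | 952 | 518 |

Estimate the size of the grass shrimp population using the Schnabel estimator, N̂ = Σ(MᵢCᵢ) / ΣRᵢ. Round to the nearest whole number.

N ≈ 5801

Marked at large before each occasion: Mᵢ = Σⱼ<ᵢ (Cⱼ − Rⱼ) → M1=0, M2=1177, M3=2423, M4=2866, M5=3166
Σ MᵢCᵢ = 0·1177 + 1177·1565 + 2423·760 + 2866·594 + 3166·952 = 0 + 1842005 + 1841480 + 1702404 + 3014032 = 8399921
Σ Rᵢ = 0 + 319 + 317 + 294 + 518 = 1448
N̂ = 8399921 / 1448 ≈ 5801.1 → 5801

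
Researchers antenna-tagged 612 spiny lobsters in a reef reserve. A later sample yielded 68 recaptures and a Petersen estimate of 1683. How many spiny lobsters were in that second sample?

From N = M·C/R: C = N·R / M = 1683·68 / 612 = 114444 / 612 = 187.

C = 187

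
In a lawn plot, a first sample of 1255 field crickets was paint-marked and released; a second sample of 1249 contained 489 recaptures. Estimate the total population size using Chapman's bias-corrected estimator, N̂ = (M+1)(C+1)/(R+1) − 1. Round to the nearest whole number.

N̂ = (1255+1)(1249+1)/(489+1) − 1 = 1256·1250/490 − 1
= 1570000/490 − 1 ≈ 3204.1 − 1 ≈ 3203.1 → 3203

N ≈ 3203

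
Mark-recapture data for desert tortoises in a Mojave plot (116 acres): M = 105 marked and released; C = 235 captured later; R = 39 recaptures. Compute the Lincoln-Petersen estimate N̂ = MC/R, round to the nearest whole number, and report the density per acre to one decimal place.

N̂ = 105·235/39 = 24675/39 ≈ 632.7 → 633
Density = N̂ / area = 633 / 116 ≈ 5.46 → 5.5 per acre

density ≈ 5.5 desert tortoises per acre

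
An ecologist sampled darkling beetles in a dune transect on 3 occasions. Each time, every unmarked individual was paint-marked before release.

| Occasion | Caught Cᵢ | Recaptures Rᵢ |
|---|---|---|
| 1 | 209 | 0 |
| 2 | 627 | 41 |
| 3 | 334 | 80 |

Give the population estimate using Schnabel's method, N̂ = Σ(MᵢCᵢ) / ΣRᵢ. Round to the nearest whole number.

Marked at large before each occasion: Mᵢ = Σⱼ<ᵢ (Cⱼ − Rⱼ) → M1=0, M2=209, M3=795
Σ MᵢCᵢ = 0·209 + 209·627 + 795·334 = 0 + 131043 + 265530 = 396573
Σ Rᵢ = 0 + 41 + 80 = 121
N̂ = 396573 / 121 ≈ 3277.46 → 3277

N ≈ 3277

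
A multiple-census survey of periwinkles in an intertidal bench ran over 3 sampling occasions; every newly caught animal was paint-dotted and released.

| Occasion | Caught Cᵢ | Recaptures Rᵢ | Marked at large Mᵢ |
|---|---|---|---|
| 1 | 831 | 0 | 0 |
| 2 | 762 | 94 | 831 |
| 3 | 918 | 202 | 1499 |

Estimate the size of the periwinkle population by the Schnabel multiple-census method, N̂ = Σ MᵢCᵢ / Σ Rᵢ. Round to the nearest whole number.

Σ MᵢCᵢ = 0·831 + 831·762 + 1499·918 = 0 + 633222 + 1376082 = 2009304
Σ Rᵢ = 0 + 94 + 202 = 296
N̂ = 2009304 / 296 ≈ 6788.2 → 6788

N ≈ 6788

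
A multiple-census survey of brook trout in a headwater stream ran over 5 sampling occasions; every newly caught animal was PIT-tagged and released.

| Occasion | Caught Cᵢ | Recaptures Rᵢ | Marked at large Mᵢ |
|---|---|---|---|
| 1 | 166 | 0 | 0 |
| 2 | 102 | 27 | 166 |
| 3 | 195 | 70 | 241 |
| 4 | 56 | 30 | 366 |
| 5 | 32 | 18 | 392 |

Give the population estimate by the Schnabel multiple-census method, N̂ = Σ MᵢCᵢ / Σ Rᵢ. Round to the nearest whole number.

Σ MᵢCᵢ = 0·166 + 166·102 + 241·195 + 366·56 + 392·32 = 0 + 16932 + 46995 + 20496 + 12544 = 96967
Σ Rᵢ = 0 + 27 + 70 + 30 + 18 = 145
N̂ = 96967 / 145 ≈ 668.7 → 669

N ≈ 669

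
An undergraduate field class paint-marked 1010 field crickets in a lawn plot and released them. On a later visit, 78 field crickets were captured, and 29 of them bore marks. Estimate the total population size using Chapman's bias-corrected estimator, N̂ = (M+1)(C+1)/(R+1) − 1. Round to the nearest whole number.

N̂ = (1010+1)(78+1)/(29+1) − 1 = 1011·79/30 − 1
= 79869/30 − 1 ≈ 2662.3 − 1 ≈ 2661.3 → 2661

N ≈ 2661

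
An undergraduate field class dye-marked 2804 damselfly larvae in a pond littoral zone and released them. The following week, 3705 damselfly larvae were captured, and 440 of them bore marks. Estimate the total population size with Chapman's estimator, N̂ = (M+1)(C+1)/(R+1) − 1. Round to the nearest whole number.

N̂ = (2804+1)(3705+1)/(440+1) − 1 = 2805·3706/441 − 1
= 10395330/441 − 1 ≈ 23572.2 − 1 ≈ 23571.2 → 23571

N ≈ 23,571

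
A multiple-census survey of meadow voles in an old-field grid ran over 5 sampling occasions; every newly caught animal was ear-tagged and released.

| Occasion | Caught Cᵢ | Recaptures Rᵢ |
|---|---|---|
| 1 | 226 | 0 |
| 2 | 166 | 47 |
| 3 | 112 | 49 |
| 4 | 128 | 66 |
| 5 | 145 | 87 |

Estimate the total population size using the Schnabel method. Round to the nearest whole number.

N ≈ 789

Marked at large before each occasion: Mᵢ = Σⱼ<ᵢ (Cⱼ − Rⱼ) → M1=0, M2=226, M3=345, M4=408, M5=470
Σ MᵢCᵢ = 0·226 + 226·166 + 345·112 + 408·128 + 470·145 = 0 + 37516 + 38640 + 52224 + 68150 = 196530
Σ Rᵢ = 0 + 47 + 49 + 66 + 87 = 249
N̂ = 196530 / 249 ≈ 789.3 → 789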